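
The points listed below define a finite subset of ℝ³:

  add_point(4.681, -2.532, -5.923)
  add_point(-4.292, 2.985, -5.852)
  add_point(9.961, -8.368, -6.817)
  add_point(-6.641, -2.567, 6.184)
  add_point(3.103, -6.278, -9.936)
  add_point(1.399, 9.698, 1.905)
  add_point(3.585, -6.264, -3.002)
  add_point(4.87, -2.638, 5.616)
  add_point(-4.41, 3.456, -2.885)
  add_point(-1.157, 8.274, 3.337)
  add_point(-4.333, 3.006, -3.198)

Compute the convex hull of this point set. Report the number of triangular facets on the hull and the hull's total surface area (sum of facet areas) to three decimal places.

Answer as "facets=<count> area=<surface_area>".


Hull vertices (10/11): indices [0, 1, 2, 3, 4, 5, 6, 7, 8, 9].

Facet areas (half cross-product norm):
  f1: (p1, p4, p3) → 84.0419
  f2: (p1, p4, p5) → 68.8278
  f3: (p7, p2, p3) → 77.4136
  f4: (p7, p5, p2) → 95.1180
  f5: (p6, p2, p3) → 10.1737
  f6: (p6, p4, p3) → 39.7794
  f7: (p6, p4, p2) → 24.1511
  f8: (p0, p5, p2) → 34.4421
  f9: (p0, p4, p2) → 20.9397
  f10: (p0, p4, p5) → 22.5823
  f11: (p9, p1, p5) → 17.9684
  f12: (p9, p7, p3) → 64.4012
  f13: (p9, p7, p5) → 20.5704
  f14: (p8, p1, p3) → 11.4472
  f15: (p8, p9, p3) → 46.2298
  f16: (p8, p9, p1) → 7.7690
Σ area = 645.856

Euler characteristic 10−24+16 = 2 ✓

facets=16 area=645.856


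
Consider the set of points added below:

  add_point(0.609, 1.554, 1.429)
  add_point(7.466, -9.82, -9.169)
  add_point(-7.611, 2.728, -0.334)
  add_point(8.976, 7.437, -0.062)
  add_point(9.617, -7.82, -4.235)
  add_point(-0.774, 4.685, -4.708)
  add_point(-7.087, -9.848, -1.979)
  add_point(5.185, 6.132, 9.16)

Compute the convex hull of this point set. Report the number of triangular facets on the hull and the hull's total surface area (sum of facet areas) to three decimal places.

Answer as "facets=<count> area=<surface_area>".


Hull vertices (7/8): indices [1, 2, 3, 4, 5, 6, 7].

Area of each hull facet:
  f1: (p7, p3, p2) → 80.0720
  f2: (p7, p3, p4) → 78.8981
  f3: (p6, p7, p2) → 100.1253
  f4: (p6, p7, p4) → 164.0982
  f5: (p1, p3, p4) → 38.0462
  f6: (p1, p6, p4) → 46.5578
  f7: (p5, p3, p2) → 38.6767
  f8: (p5, p1, p3) → 95.7262
  f9: (p5, p6, p2) → 52.5377
  f10: (p5, p1, p6) → 117.8896
Σ area = 812.628

Euler: V−E+F = 7−15+10 = 2.

facets=10 area=812.628


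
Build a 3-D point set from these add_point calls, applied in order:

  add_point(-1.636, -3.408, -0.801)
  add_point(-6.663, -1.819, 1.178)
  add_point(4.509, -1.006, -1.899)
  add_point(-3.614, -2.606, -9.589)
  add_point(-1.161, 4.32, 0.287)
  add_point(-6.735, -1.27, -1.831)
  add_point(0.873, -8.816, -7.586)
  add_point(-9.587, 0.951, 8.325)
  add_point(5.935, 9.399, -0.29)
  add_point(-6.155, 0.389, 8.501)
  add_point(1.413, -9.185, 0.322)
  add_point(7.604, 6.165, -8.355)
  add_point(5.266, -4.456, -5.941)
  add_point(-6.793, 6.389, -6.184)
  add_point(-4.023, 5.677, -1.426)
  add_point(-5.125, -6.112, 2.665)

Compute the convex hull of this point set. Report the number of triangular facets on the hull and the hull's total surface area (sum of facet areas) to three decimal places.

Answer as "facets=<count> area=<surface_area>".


12 of the 16 inputs are extreme points: [2, 3, 5, 6, 7, 8, 9, 10, 11, 12, 13, 15].

Area of each hull facet:
  f1: (p13, p3, p11) → 68.3974
  f2: (p8, p13, p7) → 111.6781
  f3: (p8, p13, p11) → 60.8564
  f4: (p12, p8, p11) → 48.9772
  f5: (p5, p13, p7) → 45.5209
  f6: (p5, p13, p3) → 35.4266
  f7: (p5, p15, p7) → 33.3761
  f8: (p5, p15, p3) → 26.3147
  f9: (p9, p8, p7) → 24.8848
  f10: (p9, p8, p10) → 122.2690
  f11: (p9, p15, p7) → 15.0028
  f12: (p9, p15, p10) → 26.6098
  f13: (p6, p15, p10) → 29.3235
  f14: (p6, p15, p3) → 46.8168
  f15: (p6, p12, p10) → 24.4579
  f16: (p6, p3, p11) → 56.5874
  f17: (p6, p12, p11) → 24.0950
  f18: (p2, p8, p10) → 21.2380
  f19: (p2, p12, p10) → 22.6953
  f20: (p2, p12, p8) → 19.6544
Σ area = 864.182

Check V−E+F: 12 − 30 + 20 = 2.

facets=20 area=864.182


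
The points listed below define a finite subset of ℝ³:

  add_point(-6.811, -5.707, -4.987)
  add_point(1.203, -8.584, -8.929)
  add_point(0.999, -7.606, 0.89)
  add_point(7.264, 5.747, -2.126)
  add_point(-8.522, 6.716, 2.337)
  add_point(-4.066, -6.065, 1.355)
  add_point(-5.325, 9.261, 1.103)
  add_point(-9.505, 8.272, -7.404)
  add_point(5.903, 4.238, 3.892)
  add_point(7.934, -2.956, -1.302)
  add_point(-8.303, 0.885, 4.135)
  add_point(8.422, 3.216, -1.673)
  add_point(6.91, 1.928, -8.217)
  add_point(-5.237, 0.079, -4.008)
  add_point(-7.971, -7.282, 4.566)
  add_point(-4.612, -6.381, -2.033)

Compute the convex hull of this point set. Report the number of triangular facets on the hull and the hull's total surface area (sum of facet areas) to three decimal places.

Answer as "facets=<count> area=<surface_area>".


Points on the hull: [0, 1, 2, 3, 4, 6, 7, 8, 9, 10, 11, 12, 14] (13 of 16).

Facet areas (half cross-product norm):
  f1: (p12, p1, p7) → 104.7180
  f2: (p0, p14, p7) → 67.2014
  f3: (p0, p1, p7) → 62.4988
  f4: (p0, p1, p14) → 40.5331
  f5: (p9, p12, p11) → 20.9761
  f6: (p9, p12, p1) → 46.8902
  f7: (p4, p6, p7) → 20.1607
  f8: (p8, p9, p11) → 19.1479
  f9: (p8, p4, p6) → 25.0576
  f10: (p3, p12, p11) → 9.6150
  f11: (p3, p8, p11) → 8.6044
  f12: (p3, p8, p6) → 39.7982
  f13: (p3, p6, p7) → 63.2294
  f14: (p3, p12, p7) → 62.3172
  f15: (p2, p1, p14) → 43.8802
  f16: (p2, p9, p1) → 41.5963
  f17: (p2, p8, p14) → 62.1692
  f18: (p2, p8, p9) → 39.0860
  f19: (p10, p8, p14) → 58.6495
  f20: (p10, p8, p4) → 43.7615
  f21: (p10, p14, p7) → 45.7063
  f22: (p10, p4, p7) → 27.1359
Σ area = 952.733

Euler: V−E+F = 13−33+22 = 2.

facets=22 area=952.733


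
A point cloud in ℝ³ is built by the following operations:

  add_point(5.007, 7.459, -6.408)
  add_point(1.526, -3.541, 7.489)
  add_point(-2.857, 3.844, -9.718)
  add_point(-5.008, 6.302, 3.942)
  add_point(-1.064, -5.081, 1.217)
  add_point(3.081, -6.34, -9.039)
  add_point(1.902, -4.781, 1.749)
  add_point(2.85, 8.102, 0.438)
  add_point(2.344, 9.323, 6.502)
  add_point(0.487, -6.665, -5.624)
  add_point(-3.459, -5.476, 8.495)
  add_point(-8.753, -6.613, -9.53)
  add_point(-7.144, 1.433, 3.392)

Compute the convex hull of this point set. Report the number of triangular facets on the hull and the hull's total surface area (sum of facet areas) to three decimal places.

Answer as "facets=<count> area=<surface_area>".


facets=18 area=877.652

Hull vertices (11/13): indices [0, 1, 2, 3, 5, 6, 8, 9, 10, 11, 12].

Facet areas (half cross-product norm):
  f1: (p10, p9, p11) → 73.1847
  f2: (p5, p9, p11) → 20.9095
  f3: (p12, p10, p11) → 71.0677
  f4: (p12, p3, p11) → 32.4905
  f5: (p12, p3, p10) → 22.1847
  f6: (p8, p3, p0) → 54.7585
  f7: (p8, p3, p10) → 52.7470
  f8: (p2, p5, p11) → 61.1779
  f9: (p2, p5, p0) → 54.3730
  f10: (p2, p3, p11) → 84.1513
  f11: (p2, p3, p0) → 62.3613
  f12: (p6, p10, p9) → 26.5011
  f13: (p6, p5, p9) → 12.9571
  f14: (p1, p8, p10) → 31.8208
  f15: (p1, p6, p10) → 15.7925
  f16: (p1, p8, p0) → 85.9336
  f17: (p1, p5, p0) → 112.6082
  f18: (p1, p6, p5) → 2.6329
Σ area = 877.652

Check V−E+F: 11 − 27 + 18 = 2.


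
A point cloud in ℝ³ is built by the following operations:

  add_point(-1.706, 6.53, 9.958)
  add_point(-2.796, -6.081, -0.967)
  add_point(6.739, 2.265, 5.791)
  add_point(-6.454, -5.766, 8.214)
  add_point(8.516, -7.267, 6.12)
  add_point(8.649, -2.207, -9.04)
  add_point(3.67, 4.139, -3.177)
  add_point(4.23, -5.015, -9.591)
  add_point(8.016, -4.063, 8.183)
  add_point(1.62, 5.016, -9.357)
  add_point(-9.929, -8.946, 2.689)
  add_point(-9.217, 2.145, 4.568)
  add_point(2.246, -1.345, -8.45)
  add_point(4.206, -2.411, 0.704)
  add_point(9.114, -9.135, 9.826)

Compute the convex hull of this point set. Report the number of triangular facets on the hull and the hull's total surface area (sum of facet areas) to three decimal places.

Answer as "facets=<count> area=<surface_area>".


facets=18 area=1093.383

11 of the 15 inputs are extreme points: [0, 2, 3, 5, 6, 7, 8, 9, 10, 11, 14].

Per-facet area ½‖(b−a)×(c−a)‖:
  f1: (p7, p14, p10) → 172.3604
  f2: (p9, p7, p10) → 99.2707
  f3: (p3, p14, p10) → 51.9054
  f4: (p3, p0, p14) → 104.9566
  f5: (p11, p9, p10) → 100.5282
  f6: (p11, p9, p0) → 90.9686
  f7: (p11, p3, p10) → 33.0951
  f8: (p11, p3, p0) → 46.6653
  f9: (p6, p9, p0) → 32.8237
  f10: (p2, p6, p0) → 49.9128
  f11: (p5, p9, p7) → 25.9719
  f12: (p5, p6, p9) → 31.1185
  f13: (p5, p2, p6) → 46.4691
  f14: (p5, p7, p14) → 52.8017
  f15: (p5, p2, p14) → 96.1516
  f16: (p8, p0, p14) → 24.6893
  f17: (p8, p2, p14) → 0.9371
  f18: (p8, p2, p0) → 32.7573
Σ area = 1093.383

Check V−E+F: 11 − 27 + 18 = 2.


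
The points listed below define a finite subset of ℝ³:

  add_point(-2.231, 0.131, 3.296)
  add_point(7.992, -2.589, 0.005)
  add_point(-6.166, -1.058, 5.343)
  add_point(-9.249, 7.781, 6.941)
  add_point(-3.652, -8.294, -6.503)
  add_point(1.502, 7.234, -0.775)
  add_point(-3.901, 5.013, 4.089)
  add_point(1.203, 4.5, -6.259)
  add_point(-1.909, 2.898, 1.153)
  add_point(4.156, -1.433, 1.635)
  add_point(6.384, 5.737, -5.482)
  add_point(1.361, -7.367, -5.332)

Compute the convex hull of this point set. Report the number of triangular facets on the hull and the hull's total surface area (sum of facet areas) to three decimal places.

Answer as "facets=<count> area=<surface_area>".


facets=14 area=603.767

Hull vertices (9/12): indices [1, 2, 3, 4, 5, 7, 9, 10, 11].

Per-facet area ½‖(b−a)×(c−a)‖:
  f1: (p2, p4, p3) → 49.3261
  f2: (p5, p1, p3) → 70.0770
  f3: (p5, p10, p1) → 34.9638
  f4: (p7, p4, p3) → 117.3532
  f5: (p7, p10, p4) → 30.5487
  f6: (p7, p5, p3) → 35.1942
  f7: (p7, p5, p10) → 15.8599
  f8: (p11, p10, p1) → 49.2957
  f9: (p11, p10, p4) → 31.6580
  f10: (p11, p2, p1) → 68.3094
  f11: (p11, p2, p4) → 36.6789
  f12: (p9, p1, p3) → 10.8990
  f13: (p9, p2, p3) → 47.8940
  f14: (p9, p2, p1) → 5.7094
Σ area = 603.767

Check V−E+F: 9 − 21 + 14 = 2.


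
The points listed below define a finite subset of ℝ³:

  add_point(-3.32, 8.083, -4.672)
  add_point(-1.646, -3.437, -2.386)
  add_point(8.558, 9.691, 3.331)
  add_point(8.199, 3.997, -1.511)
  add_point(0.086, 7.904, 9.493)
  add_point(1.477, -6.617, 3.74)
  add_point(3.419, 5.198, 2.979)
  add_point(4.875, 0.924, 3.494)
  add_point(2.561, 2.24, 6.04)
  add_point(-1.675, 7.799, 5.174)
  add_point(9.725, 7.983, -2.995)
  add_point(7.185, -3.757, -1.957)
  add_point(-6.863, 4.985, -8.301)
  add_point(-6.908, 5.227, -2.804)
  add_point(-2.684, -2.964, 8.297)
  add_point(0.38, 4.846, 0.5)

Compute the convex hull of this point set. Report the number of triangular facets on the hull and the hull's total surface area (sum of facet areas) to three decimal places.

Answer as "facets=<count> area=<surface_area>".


Extreme-point indices: [0, 1, 2, 4, 5, 7, 8, 9, 10, 11, 12, 13, 14] — 13 of 16 on the boundary.

Area of each hull facet:
  f1: (p14, p4, p13) → 74.8012
  f2: (p14, p12, p13) → 26.6434
  f3: (p11, p12, p10) → 100.2957
  f4: (p11, p7, p5) → 28.3666
  f5: (p0, p12, p10) → 29.1837
  f6: (p0, p12, p13) → 12.7236
  f7: (p8, p14, p4) → 27.0015
  f8: (p8, p14, p5) → 26.9152
  f9: (p8, p7, p5) → 15.2236
  f10: (p1, p11, p5) → 29.6537
  f11: (p1, p11, p12) → 44.1269
  f12: (p1, p14, p5) → 27.1132
  f13: (p1, p14, p12) → 55.8433
  f14: (p2, p0, p10) → 43.7044
  f15: (p2, p0, p4) → 71.6295
  f16: (p2, p11, p10) → 39.7751
  f17: (p2, p11, p7) → 32.2141
  f18: (p2, p8, p4) → 34.0207
  f19: (p2, p8, p7) → 17.4681
  f20: (p9, p4, p13) → 6.9725
  f21: (p9, p0, p13) → 23.8142
  f22: (p9, p0, p4) → 5.2511
Σ area = 772.741

Euler characteristic 13−33+22 = 2 ✓

facets=22 area=772.741


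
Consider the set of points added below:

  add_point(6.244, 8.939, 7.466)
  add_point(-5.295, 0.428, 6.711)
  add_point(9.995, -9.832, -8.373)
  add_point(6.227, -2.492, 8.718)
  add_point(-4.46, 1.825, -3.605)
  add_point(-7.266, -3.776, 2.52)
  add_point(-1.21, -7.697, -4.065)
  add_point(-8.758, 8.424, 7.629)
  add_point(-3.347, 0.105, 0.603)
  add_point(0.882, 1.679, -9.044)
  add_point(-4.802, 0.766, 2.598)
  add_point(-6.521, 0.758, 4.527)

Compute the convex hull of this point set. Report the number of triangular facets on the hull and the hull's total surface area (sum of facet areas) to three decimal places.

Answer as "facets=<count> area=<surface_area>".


facets=14 area=958.799

9 of the 12 inputs are extreme points: [0, 1, 2, 3, 4, 5, 6, 7, 9].

Facet areas (half cross-product norm):
  f1: (p3, p0, p7) → 86.2543
  f2: (p3, p0, p2) → 104.5575
  f3: (p9, p0, p7) → 135.2247
  f4: (p9, p0, p2) → 137.7626
  f5: (p1, p3, p7) → 42.9678
  f6: (p1, p5, p7) → 22.7205
  f7: (p1, p5, p3) → 36.5029
  f8: (p6, p3, p2) → 95.1967
  f9: (p6, p5, p3) → 70.5460
  f10: (p6, p9, p2) → 64.7823
  f11: (p4, p9, p7) → 30.4720
  f12: (p4, p5, p7) → 55.9468
  f13: (p4, p6, p9) → 36.8994
  f14: (p4, p6, p5) → 38.9653
Σ area = 958.799

Check V−E+F: 9 − 21 + 14 = 2.


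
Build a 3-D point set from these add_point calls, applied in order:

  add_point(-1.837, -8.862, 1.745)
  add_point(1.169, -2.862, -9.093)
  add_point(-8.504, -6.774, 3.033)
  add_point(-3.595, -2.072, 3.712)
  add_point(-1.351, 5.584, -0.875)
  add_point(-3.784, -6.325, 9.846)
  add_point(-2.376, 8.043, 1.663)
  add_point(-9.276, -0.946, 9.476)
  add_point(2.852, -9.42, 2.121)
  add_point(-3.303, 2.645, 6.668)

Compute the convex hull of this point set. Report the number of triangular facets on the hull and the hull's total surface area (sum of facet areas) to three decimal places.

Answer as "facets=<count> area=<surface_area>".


9 of the 10 inputs are extreme points: [0, 1, 2, 4, 5, 6, 7, 8, 9].

Area of each hull facet:
  f1: (p2, p6, p7) → 60.0038
  f2: (p2, p1, p6) → 109.9514
  f3: (p5, p2, p7) → 29.1697
  f4: (p4, p6, p8) → 23.8728
  f5: (p4, p1, p8) → 77.2350
  f6: (p4, p1, p6) → 1.7083
  f7: (p0, p1, p8) → 30.0077
  f8: (p0, p2, p1) → 43.9882
  f9: (p0, p5, p8) → 20.2847
  f10: (p0, p5, p2) → 27.4033
  f11: (p9, p6, p8) → 49.7301
  f12: (p9, p5, p8) → 50.7098
  f13: (p9, p6, p7) → 19.9296
  f14: (p9, p5, p7) → 28.2361
Σ area = 572.231

Euler characteristic 9−21+14 = 2 ✓

facets=14 area=572.231


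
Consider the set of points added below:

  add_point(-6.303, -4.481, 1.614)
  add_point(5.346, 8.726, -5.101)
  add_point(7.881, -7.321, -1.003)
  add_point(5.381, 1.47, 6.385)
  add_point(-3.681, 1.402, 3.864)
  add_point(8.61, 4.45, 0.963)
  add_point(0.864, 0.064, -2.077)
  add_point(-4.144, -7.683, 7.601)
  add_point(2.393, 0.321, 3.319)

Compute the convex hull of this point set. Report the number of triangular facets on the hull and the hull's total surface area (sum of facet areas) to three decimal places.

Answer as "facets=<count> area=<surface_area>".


Points on the hull: [0, 1, 2, 3, 4, 5, 6, 7] (8 of 9).

Per-facet area ½‖(b−a)×(c−a)‖:
  f1: (p2, p1, p5) → 44.9866
  f2: (p2, p7, p0) → 50.9669
  f3: (p4, p1, p0) → 44.3303
  f4: (p4, p7, p0) → 24.3031
  f5: (p6, p1, p0) → 22.9034
  f6: (p6, p2, p0) → 46.9681
  f7: (p6, p2, p1) → 49.1454
  f8: (p3, p4, p7) → 46.1959
  f9: (p3, p2, p5) → 39.5151
  f10: (p3, p2, p7) → 74.2182
  f11: (p3, p1, p5) → 22.1904
  f12: (p3, p4, p1) → 62.2560
Σ area = 527.980

Euler characteristic 8−18+12 = 2 ✓

facets=12 area=527.980


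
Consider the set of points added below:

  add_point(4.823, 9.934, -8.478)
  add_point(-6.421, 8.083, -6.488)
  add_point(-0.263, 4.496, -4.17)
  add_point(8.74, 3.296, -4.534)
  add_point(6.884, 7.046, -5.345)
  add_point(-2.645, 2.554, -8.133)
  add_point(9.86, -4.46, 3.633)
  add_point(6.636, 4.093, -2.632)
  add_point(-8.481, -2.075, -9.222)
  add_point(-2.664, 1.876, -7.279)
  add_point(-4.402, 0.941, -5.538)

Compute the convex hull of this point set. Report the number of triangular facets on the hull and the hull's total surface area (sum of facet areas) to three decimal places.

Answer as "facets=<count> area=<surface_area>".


8 of the 11 inputs are extreme points: [0, 1, 3, 4, 6, 7, 8, 10].

Triangle areas on the boundary:
  f1: (p1, p0, p8) → 59.2487
  f2: (p3, p6, p8) → 105.1789
  f3: (p3, p0, p8) → 76.6670
  f4: (p10, p6, p8) → 40.9924
  f5: (p10, p1, p8) → 22.9375
  f6: (p10, p1, p6) → 54.6391
  f7: (p7, p1, p6) → 60.4978
  f8: (p4, p1, p0) → 26.7561
  f9: (p4, p7, p1) → 26.8690
  f10: (p4, p3, p0) → 5.2740
  f11: (p4, p3, p6) → 14.9937
  f12: (p4, p7, p6) → 8.1202
Σ area = 502.174

Check V−E+F: 8 − 18 + 12 = 2.

facets=12 area=502.174


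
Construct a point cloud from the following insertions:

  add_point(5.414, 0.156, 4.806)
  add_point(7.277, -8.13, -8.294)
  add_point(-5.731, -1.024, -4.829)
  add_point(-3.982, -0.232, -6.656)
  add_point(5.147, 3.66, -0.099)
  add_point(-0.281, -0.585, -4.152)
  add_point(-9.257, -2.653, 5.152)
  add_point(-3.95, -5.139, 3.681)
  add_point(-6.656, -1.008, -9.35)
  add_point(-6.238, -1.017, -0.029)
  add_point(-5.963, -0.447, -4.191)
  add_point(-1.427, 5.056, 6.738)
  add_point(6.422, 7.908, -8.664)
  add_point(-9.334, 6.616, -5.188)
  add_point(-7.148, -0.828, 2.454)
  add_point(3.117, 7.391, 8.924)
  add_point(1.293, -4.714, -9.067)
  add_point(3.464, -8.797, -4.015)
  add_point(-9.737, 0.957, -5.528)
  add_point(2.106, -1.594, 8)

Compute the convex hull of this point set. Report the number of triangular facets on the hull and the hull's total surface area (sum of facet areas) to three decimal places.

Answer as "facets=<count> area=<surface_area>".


facets=22 area=1031.180

Points on the hull: [0, 1, 6, 7, 8, 11, 12, 13, 15, 16, 17, 18, 19] (13 of 20).

Per-facet area ½‖(b−a)×(c−a)‖:
  f1: (p8, p6, p18) → 25.1016
  f2: (p13, p15, p12) → 133.2398
  f3: (p13, p8, p18) → 13.9488
  f4: (p13, p8, p12) → 69.7410
  f5: (p13, p6, p18) → 30.9725
  f6: (p19, p6, p15) → 52.1296
  f7: (p16, p12, p1) → 46.8636
  f8: (p16, p8, p1) → 3.4708
  f9: (p16, p8, p12) → 59.7303
  f10: (p11, p6, p15) → 11.7424
  f11: (p11, p13, p15) → 27.3497
  f12: (p11, p13, p6) → 72.1154
  f13: (p0, p19, p1) → 34.5604
  f14: (p0, p19, p15) → 20.8560
  f15: (p0, p12, p1) → 107.3542
  f16: (p0, p15, p12) → 67.2428
  f17: (p17, p19, p1) → 31.2782
  f18: (p17, p8, p1) → 39.5779
  f19: (p17, p8, p6) → 97.4932
  f20: (p7, p19, p6) → 23.4023
  f21: (p7, p17, p6) → 16.4793
  f22: (p7, p17, p19) → 46.5302
Σ area = 1031.180

Check V−E+F: 13 − 33 + 22 = 2.


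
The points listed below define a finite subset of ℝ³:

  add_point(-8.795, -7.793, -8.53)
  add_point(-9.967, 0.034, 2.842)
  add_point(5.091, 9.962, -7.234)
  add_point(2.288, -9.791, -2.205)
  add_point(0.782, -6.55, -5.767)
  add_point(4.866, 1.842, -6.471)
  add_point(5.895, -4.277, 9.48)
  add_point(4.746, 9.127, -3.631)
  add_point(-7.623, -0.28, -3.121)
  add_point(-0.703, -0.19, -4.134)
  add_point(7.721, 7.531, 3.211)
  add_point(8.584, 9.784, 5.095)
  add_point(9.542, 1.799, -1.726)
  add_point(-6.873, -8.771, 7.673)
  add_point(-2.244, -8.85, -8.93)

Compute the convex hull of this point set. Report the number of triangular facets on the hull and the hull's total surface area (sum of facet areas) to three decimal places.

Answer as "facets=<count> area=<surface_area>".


facets=18 area=1149.602

11 of the 15 inputs are extreme points: [0, 1, 2, 3, 5, 6, 8, 11, 12, 13, 14].

Triangle areas on the boundary:
  f1: (p6, p3, p12) → 78.3115
  f2: (p11, p6, p12) → 68.1214
  f3: (p13, p6, p3) → 79.2208
  f4: (p13, p0, p1) → 72.2665
  f5: (p13, p11, p1) → 110.4052
  f6: (p13, p11, p6) → 91.8912
  f7: (p14, p3, p12) → 54.4079
  f8: (p14, p13, p3) → 53.8344
  f9: (p14, p13, p0) → 54.2143
  f10: (p2, p14, p0) → 65.9330
  f11: (p2, p11, p1) → 127.1956
  f12: (p2, p11, p12) → 54.7056
  f13: (p8, p0, p1) → 25.3366
  f14: (p8, p2, p1) → 47.5713
  f15: (p8, p2, p0) → 70.4242
  f16: (p5, p14, p12) → 37.4481
  f17: (p5, p2, p12) → 27.1379
  f18: (p5, p2, p14) → 31.1765
Σ area = 1149.602

Euler: V−E+F = 11−27+18 = 2.


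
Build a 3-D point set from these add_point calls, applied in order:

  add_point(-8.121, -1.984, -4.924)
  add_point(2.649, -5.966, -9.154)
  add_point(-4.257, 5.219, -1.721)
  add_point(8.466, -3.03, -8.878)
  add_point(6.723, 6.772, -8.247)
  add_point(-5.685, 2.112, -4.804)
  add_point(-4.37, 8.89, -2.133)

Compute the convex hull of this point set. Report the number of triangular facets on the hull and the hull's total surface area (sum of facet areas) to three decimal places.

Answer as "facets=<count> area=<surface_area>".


facets=10 area=390.592

Extreme-point indices: [0, 1, 2, 3, 4, 5, 6] — 7 of 7 on the boundary.

Per-facet area ½‖(b−a)×(c−a)‖:
  f1: (p2, p6, p0) → 10.5276
  f2: (p4, p2, p3) → 64.0533
  f3: (p4, p2, p6) → 23.5066
  f4: (p1, p4, p0) → 81.8399
  f5: (p1, p4, p3) → 31.1400
  f6: (p1, p2, p0) → 53.7138
  f7: (p1, p2, p3) → 49.1726
  f8: (p5, p6, p0) → 8.1644
  f9: (p5, p4, p0) → 21.6246
  f10: (p5, p4, p6) → 46.8490
Σ area = 390.592

Euler: V−E+F = 7−15+10 = 2.


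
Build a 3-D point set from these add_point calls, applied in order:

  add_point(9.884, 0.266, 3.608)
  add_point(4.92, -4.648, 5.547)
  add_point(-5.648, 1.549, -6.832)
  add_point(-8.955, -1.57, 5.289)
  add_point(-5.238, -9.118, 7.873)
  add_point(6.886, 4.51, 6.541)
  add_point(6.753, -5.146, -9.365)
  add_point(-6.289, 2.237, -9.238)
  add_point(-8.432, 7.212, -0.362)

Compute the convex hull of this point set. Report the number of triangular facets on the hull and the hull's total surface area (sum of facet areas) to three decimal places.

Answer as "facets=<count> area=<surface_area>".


Points on the hull: [0, 1, 3, 4, 5, 6, 7, 8] (8 of 9).

Triangle areas on the boundary:
  f1: (p5, p8, p3) → 84.6559
  f2: (p5, p4, p3) → 74.4325
  f3: (p5, p6, p0) → 34.3429
  f4: (p7, p8, p3) → 54.2309
  f5: (p7, p4, p3) → 60.9186
  f6: (p7, p4, p6) → 146.5262
  f7: (p7, p5, p8) → 88.1584
  f8: (p7, p5, p6) → 134.7708
  f9: (p1, p6, p0) → 51.5017
  f10: (p1, p4, p6) → 81.3112
  f11: (p1, p5, p0) → 21.6261
  f12: (p1, p5, p4) → 44.6492
Σ area = 877.124

Check V−E+F: 8 − 18 + 12 = 2.

facets=12 area=877.124


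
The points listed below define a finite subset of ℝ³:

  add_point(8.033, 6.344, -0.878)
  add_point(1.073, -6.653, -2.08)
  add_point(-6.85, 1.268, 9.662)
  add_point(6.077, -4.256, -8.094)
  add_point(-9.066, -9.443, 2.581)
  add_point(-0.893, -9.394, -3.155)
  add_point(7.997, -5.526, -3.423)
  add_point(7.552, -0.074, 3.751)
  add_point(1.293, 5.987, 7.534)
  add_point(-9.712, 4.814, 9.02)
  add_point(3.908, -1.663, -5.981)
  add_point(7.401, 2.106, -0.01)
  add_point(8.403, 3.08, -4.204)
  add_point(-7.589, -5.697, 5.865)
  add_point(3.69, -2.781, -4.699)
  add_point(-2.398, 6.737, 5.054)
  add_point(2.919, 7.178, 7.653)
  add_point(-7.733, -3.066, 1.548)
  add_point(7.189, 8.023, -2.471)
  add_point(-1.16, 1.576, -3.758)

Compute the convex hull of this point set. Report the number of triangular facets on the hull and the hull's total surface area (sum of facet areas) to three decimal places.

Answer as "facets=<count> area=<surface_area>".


facets=26 area=895.157

Points on the hull: [0, 2, 3, 4, 5, 6, 7, 9, 12, 13, 15, 16, 17, 18, 19] (15 of 20).

Area of each hull facet:
  f1: (p16, p2, p9) → 26.5215
  f2: (p13, p4, p9) → 17.3332
  f3: (p13, p2, p9) → 15.3166
  f4: (p17, p4, p9) → 30.4541
  f5: (p17, p19, p9) → 52.5866
  f6: (p17, p19, p4) → 23.0216
  f7: (p18, p3, p12) → 11.5690
  f8: (p18, p3, p19) → 53.8077
  f9: (p18, p19, p9) → 81.7310
  f10: (p7, p16, p2) → 54.5307
  f11: (p7, p13, p2) → 61.3405
  f12: (p7, p13, p4) → 38.1858
  f13: (p5, p19, p4) → 54.8596
  f14: (p5, p3, p19) → 46.6312
  f15: (p15, p16, p9) → 20.6290
  f16: (p15, p18, p9) → 10.7108
  f17: (p15, p18, p16) → 32.6600
  f18: (p6, p3, p12) → 21.4420
  f19: (p6, p7, p12) → 33.1616
  f20: (p6, p5, p3) → 24.6572
  f21: (p6, p7, p4) → 82.1881
  f22: (p6, p5, p4) → 31.0057
  f23: (p0, p18, p16) → 11.6474
  f24: (p0, p7, p16) → 35.0790
  f25: (p0, p18, p12) → 5.7529
  f26: (p0, p7, p12) → 18.3341
Σ area = 895.157

Euler characteristic 15−39+26 = 2 ✓


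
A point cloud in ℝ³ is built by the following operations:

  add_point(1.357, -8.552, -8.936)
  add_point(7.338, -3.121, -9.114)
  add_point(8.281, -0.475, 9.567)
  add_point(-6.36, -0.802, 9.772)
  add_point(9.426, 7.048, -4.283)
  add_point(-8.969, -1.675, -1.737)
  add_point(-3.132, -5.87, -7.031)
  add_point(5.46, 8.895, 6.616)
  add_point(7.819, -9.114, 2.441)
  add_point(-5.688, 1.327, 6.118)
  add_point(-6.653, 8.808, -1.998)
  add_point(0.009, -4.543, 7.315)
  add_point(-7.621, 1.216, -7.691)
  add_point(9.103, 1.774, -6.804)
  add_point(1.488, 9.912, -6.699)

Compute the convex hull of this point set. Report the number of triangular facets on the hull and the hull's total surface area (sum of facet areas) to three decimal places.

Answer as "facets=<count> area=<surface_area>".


Points on the hull: [0, 1, 2, 3, 4, 5, 6, 7, 8, 10, 11, 12, 13, 14] (14 of 15).

Triangle areas on the boundary:
  f1: (p10, p3, p5) → 63.2454
  f2: (p1, p0, p8) → 50.1808
  f3: (p11, p0, p8) → 67.2931
  f4: (p11, p0, p3) → 57.1257
  f5: (p11, p2, p8) → 45.5129
  f6: (p11, p2, p3) → 33.3044
  f7: (p6, p3, p5) → 46.6979
  f8: (p6, p0, p3) → 39.5354
  f9: (p7, p10, p3) → 100.2402
  f10: (p7, p2, p3) → 72.4430
  f11: (p7, p2, p4) → 59.9897
  f12: (p13, p1, p8) → 37.0676
  f13: (p13, p2, p4) → 46.1874
  f14: (p13, p2, p8) → 79.0713
  f15: (p12, p10, p5) → 31.7725
  f16: (p12, p6, p5) → 26.8930
  f17: (p12, p1, p0) → 53.8387
  f18: (p12, p6, p0) → 13.7528
  f19: (p14, p12, p10) → 44.8373
  f20: (p14, p7, p4) → 51.2801
  f21: (p14, p7, p10) → 64.0420
  f22: (p14, p13, p4) → 25.4918
  f23: (p14, p13, p1) → 28.7963
  f24: (p14, p12, p1) → 86.0212
Σ area = 1224.620

Check V−E+F: 14 − 36 + 24 = 2.

facets=24 area=1224.620


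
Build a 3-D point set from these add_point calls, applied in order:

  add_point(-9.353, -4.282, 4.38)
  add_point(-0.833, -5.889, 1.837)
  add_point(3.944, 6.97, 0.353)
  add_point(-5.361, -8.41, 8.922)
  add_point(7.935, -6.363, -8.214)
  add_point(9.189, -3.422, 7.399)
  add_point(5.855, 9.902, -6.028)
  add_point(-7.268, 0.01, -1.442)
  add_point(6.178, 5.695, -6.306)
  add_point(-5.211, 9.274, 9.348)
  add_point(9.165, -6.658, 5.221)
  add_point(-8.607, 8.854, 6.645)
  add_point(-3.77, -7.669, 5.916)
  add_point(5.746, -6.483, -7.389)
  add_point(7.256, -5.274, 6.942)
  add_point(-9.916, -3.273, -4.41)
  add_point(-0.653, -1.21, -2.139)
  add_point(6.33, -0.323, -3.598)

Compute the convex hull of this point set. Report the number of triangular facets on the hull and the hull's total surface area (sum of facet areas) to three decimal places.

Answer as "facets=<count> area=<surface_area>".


Points on the hull: [0, 3, 4, 5, 6, 9, 10, 11, 13, 14, 15] (11 of 18).

Triangle areas on the boundary:
  f1: (p9, p6, p5) → 158.8142
  f2: (p4, p6, p15) → 145.4441
  f3: (p4, p6, p5) → 125.7055
  f4: (p3, p9, p5) → 129.1371
  f5: (p11, p6, p15) → 148.9413
  f6: (p11, p9, p6) → 41.2853
  f7: (p11, p3, p9) → 38.3010
  f8: (p13, p4, p15) → 5.6858
  f9: (p13, p3, p15) → 119.5411
  f10: (p13, p3, p4) → 13.3502
  f11: (p10, p4, p5) → 22.1803
  f12: (p10, p3, p4) → 100.5348
  f13: (p0, p3, p15) → 22.7283
  f14: (p0, p11, p15) → 59.0753
  f15: (p0, p11, p3) → 44.3766
  f16: (p14, p3, p5) → 10.2164
  f17: (p14, p10, p5) → 3.9602
  f18: (p14, p10, p3) → 15.3108
Σ area = 1204.588

Euler characteristic 11−27+18 = 2 ✓

facets=18 area=1204.588


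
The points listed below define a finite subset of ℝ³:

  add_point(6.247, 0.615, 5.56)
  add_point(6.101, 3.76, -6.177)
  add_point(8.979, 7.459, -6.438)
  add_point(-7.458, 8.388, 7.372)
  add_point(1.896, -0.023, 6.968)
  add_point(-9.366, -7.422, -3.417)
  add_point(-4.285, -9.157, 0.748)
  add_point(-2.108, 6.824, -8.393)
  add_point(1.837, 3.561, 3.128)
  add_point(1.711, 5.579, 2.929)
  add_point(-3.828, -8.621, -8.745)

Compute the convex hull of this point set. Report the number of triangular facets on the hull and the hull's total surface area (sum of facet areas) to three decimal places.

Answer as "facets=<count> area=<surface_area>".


facets=14 area=904.844

Extreme-point indices: [0, 2, 3, 4, 5, 6, 7, 9, 10] — 9 of 11 on the boundary.

Area of each hull facet:
  f1: (p6, p3, p5) → 63.9228
  f2: (p7, p3, p5) → 131.6939
  f3: (p7, p3, p2) → 93.2663
  f4: (p10, p6, p5) → 26.1191
  f5: (p10, p7, p5) → 60.2063
  f6: (p10, p7, p2) → 86.3835
  f7: (p10, p0, p2) → 133.2871
  f8: (p10, p0, p6) → 69.8796
  f9: (p9, p3, p2) → 37.0533
  f10: (p9, p0, p2) → 43.3362
  f11: (p9, p0, p3) → 31.2313
  f12: (p4, p6, p3) → 78.9507
  f13: (p4, p0, p3) → 22.8494
  f14: (p4, p0, p6) → 26.6644
Σ area = 904.844

Check V−E+F: 9 − 21 + 14 = 2.


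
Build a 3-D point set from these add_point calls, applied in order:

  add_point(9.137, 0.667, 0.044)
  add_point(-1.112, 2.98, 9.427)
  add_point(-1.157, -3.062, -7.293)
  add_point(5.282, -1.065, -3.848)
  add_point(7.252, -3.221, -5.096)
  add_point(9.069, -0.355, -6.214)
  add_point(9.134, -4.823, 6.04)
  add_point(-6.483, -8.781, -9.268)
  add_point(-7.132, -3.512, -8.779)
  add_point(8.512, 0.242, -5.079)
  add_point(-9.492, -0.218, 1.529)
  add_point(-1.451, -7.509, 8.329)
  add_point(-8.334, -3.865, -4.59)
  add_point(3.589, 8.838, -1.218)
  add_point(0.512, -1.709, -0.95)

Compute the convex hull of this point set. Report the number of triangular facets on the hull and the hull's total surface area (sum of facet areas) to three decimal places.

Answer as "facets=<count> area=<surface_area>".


Hull vertices (11/15): indices [0, 1, 4, 5, 6, 7, 8, 10, 11, 12, 13].

Facet areas (half cross-product norm):
  f1: (p11, p7, p10) → 90.0906
  f2: (p8, p13, p10) → 88.1984
  f3: (p6, p11, p7) → 102.0241
  f4: (p6, p13, p0) → 30.8445
  f5: (p12, p7, p10) → 7.1688
  f6: (p12, p8, p10) → 9.1282
  f7: (p12, p8, p7) → 11.6450
  f8: (p5, p13, p0) → 31.5694
  f9: (p5, p8, p13) → 95.8120
  f10: (p5, p8, p7) → 44.3736
  f11: (p5, p6, p0) → 20.2441
  f12: (p1, p6, p13) → 84.5827
  f13: (p1, p6, p11) → 57.0217
  f14: (p1, p13, p10) → 76.7619
  f15: (p1, p11, p10) → 58.8909
  f16: (p4, p6, p7) → 81.8756
  f17: (p4, p5, p7) → 20.6918
  f18: (p4, p5, p6) → 19.2059
Σ area = 930.129

Euler: V−E+F = 11−27+18 = 2.

facets=18 area=930.129


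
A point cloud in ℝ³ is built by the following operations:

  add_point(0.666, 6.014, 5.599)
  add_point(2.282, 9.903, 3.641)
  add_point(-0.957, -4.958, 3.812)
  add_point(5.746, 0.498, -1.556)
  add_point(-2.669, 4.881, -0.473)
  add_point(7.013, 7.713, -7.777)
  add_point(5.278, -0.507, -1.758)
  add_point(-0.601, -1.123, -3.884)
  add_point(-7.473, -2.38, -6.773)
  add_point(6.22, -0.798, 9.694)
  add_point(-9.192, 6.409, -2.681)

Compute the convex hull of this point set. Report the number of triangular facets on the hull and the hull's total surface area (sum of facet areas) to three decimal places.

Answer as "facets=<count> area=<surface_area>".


Hull vertices (9/11): indices [0, 1, 2, 3, 5, 6, 8, 9, 10].

Triangle areas on the boundary:
  f1: (p1, p5, p10) → 84.1265
  f2: (p8, p5, p10) → 81.7821
  f3: (p8, p2, p10) → 62.3160
  f4: (p0, p2, p10) → 71.1296
  f5: (p0, p1, p10) → 29.8955
  f6: (p6, p8, p5) → 71.3664
  f7: (p6, p8, p2) → 58.2416
  f8: (p9, p0, p2) → 45.9748
  f9: (p9, p6, p2) → 45.6808
  f10: (p9, p0, p1) → 18.5468
  f11: (p9, p1, p5) → 79.8832
  f12: (p3, p6, p5) → 4.2980
  f13: (p3, p9, p5) → 37.6367
  f14: (p3, p9, p6) → 6.3583
Σ area = 697.236

Check V−E+F: 9 − 21 + 14 = 2.

facets=14 area=697.236


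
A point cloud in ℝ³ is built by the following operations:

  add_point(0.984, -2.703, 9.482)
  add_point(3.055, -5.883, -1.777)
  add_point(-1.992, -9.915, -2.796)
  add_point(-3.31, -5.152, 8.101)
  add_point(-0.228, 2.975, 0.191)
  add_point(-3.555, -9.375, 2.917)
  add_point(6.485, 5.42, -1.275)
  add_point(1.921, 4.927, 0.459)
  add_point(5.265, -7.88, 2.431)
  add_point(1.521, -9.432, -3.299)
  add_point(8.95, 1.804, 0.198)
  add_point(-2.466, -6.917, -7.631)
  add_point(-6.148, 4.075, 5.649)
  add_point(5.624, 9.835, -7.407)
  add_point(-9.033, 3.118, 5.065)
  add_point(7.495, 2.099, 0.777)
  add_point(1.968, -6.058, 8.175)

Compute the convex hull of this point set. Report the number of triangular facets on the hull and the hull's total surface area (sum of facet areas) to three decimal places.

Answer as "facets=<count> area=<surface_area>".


facets=22 area=835.502

Extreme-point indices: [0, 2, 3, 5, 6, 8, 9, 10, 11, 12, 13, 14, 16] — 13 of 17 on the boundary.

Per-facet area ½‖(b−a)×(c−a)‖:
  f1: (p6, p13, p10) → 11.1541
  f2: (p11, p13, p14) → 151.4034
  f3: (p5, p11, p14) → 75.1515
  f4: (p5, p11, p2) → 11.3424
  f5: (p8, p16, p10) → 36.2184
  f6: (p8, p5, p16) → 27.0996
  f7: (p0, p16, p10) → 24.2099
  f8: (p0, p6, p10) → 29.6522
  f9: (p9, p8, p10) → 36.3216
  f10: (p9, p13, p10) → 77.9719
  f11: (p9, p11, p13) → 59.3878
  f12: (p9, p11, p2) → 10.1629
  f13: (p9, p5, p2) → 9.8498
  f14: (p9, p8, p5) → 26.8967
  f15: (p3, p5, p16) → 17.8849
  f16: (p3, p0, p16) → 9.1301
  f17: (p3, p5, p14) → 34.0016
  f18: (p3, p0, p14) → 26.6215
  f19: (p12, p0, p14) → 14.1561
  f20: (p12, p13, p14) → 23.7911
  f21: (p12, p0, p6) → 71.3749
  f22: (p12, p6, p13) → 51.7197
Σ area = 835.502

Euler: V−E+F = 13−33+22 = 2.


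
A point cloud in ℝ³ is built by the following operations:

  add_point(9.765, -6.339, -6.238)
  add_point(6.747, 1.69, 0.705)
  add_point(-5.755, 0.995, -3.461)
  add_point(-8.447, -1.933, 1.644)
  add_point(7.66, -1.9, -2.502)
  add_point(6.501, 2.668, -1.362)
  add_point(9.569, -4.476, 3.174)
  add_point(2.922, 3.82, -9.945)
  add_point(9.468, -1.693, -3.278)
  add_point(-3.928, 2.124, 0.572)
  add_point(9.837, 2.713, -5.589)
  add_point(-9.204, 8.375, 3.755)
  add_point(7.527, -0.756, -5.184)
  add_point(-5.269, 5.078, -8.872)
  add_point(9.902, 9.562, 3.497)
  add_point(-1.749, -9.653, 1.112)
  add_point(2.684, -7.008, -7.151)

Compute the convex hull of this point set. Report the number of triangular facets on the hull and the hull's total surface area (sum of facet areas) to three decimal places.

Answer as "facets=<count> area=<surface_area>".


facets=16 area=1045.625

Hull vertices (10/17): indices [0, 3, 6, 7, 10, 11, 13, 14, 15, 16].

Facet areas (half cross-product norm):
  f1: (p6, p14, p11) → 133.9589
  f2: (p6, p15, p11) → 123.9703
  f3: (p6, p0, p14) → 65.8030
  f4: (p6, p0, p15) → 59.0273
  f5: (p13, p14, p11) → 125.0426
  f6: (p13, p7, p14) → 65.3047
  f7: (p10, p7, p14) → 44.0265
  f8: (p10, p0, p14) → 38.9020
  f9: (p10, p0, p7) → 37.2741
  f10: (p3, p15, p11) → 32.7862
  f11: (p3, p13, p11) → 64.4760
  f12: (p16, p0, p15) → 32.5001
  f13: (p16, p3, p15) → 49.3863
  f14: (p16, p3, p13) → 86.6587
  f15: (p16, p0, p7) → 39.9769
  f16: (p16, p13, p7) → 46.5313
Σ area = 1045.625

Check V−E+F: 10 − 24 + 16 = 2.


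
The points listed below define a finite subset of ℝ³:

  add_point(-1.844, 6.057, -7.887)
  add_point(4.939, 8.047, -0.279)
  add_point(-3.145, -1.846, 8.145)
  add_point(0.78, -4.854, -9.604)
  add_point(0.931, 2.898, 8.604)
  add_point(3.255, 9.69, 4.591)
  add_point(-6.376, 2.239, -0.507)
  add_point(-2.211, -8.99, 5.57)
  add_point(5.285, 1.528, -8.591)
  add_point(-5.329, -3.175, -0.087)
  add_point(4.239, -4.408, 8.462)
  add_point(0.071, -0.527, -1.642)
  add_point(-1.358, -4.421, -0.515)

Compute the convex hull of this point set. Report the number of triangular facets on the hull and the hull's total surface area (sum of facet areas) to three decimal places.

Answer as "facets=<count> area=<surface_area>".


facets=18 area=756.166

Extreme-point indices: [0, 1, 2, 3, 4, 5, 6, 7, 8, 9, 10] — 11 of 13 on the boundary.

Per-facet area ½‖(b−a)×(c−a)‖:
  f1: (p2, p5, p6) → 62.7814
  f2: (p0, p3, p6) → 53.0406
  f3: (p0, p3, p8) → 33.3575
  f4: (p0, p1, p8) → 40.5950
  f5: (p0, p5, p6) → 60.0463
  f6: (p0, p1, p5) → 24.0821
  f7: (p9, p3, p6) → 31.0874
  f8: (p9, p3, p7) → 48.0817
  f9: (p9, p2, p6) → 23.8241
  f10: (p9, p2, p7) → 29.7014
  f11: (p10, p1, p5) → 39.5127
  f12: (p10, p2, p7) → 27.3284
  f13: (p10, p1, p8) → 80.3889
  f14: (p10, p3, p8) → 70.1034
  f15: (p10, p3, p7) → 67.3715
  f16: (p4, p2, p5) → 16.3704
  f17: (p4, p10, p5) → 25.6940
  f18: (p4, p10, p2) → 22.7998
Σ area = 756.166

Euler: V−E+F = 11−27+18 = 2.


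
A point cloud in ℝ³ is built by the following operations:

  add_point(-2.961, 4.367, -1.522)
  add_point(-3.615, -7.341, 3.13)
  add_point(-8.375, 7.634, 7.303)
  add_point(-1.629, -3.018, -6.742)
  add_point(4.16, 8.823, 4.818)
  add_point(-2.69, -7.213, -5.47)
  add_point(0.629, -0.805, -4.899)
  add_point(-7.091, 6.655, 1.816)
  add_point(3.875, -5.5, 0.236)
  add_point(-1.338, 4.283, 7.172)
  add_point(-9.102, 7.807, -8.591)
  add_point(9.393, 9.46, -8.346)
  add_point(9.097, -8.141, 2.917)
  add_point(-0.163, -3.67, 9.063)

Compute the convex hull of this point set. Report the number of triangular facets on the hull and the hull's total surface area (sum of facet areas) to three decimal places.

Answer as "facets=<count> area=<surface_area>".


facets=16 area=1152.455

Extreme-point indices: [1, 2, 3, 4, 5, 9, 10, 11, 12, 13] — 10 of 14 on the boundary.

Facet areas (half cross-product norm):
  f1: (p5, p12, p11) → 141.6506
  f2: (p4, p12, p11) → 124.3885
  f3: (p4, p13, p12) → 83.0077
  f4: (p4, p11, p10) → 122.8747
  f5: (p4, p2, p10) → 100.9536
  f6: (p3, p11, p10) → 107.5435
  f7: (p3, p5, p10) → 22.3744
  f8: (p3, p5, p11) → 18.1949
  f9: (p1, p13, p12) → 45.4380
  f10: (p1, p5, p12) → 54.6851
  f11: (p1, p2, p13) → 54.7932
  f12: (p1, p2, p10) → 125.7850
  f13: (p1, p5, p10) → 71.0042
  f14: (p9, p2, p13) → 27.1226
  f15: (p9, p4, p13) → 25.8983
  f16: (p9, p4, p2) → 26.7411
Σ area = 1152.455

Euler: V−E+F = 10−24+16 = 2.


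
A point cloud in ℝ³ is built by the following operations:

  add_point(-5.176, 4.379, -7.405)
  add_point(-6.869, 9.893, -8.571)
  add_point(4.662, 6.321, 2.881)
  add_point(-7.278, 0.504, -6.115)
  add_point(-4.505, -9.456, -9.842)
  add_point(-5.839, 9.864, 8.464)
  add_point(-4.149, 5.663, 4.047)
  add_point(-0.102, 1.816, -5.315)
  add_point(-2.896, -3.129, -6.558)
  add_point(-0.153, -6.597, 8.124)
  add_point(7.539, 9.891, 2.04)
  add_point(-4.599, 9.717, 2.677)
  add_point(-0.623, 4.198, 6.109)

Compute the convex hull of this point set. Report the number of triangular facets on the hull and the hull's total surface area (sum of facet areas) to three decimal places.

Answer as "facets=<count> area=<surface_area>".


Hull vertices (7/13): indices [1, 3, 4, 5, 7, 9, 10].

Per-facet area ½‖(b−a)×(c−a)‖:
  f1: (p1, p4, p3) → 33.4266
  f2: (p1, p5, p3) → 80.2223
  f3: (p1, p5, p10) → 117.2557
  f4: (p9, p4, p3) → 93.9553
  f5: (p9, p5, p3) → 131.2854
  f6: (p9, p4, p10) → 178.8500
  f7: (p9, p5, p10) → 123.2569
  f8: (p7, p4, p10) → 34.3185
  f9: (p7, p1, p10) → 73.3203
  f10: (p7, p1, p4) → 67.3459
Σ area = 933.237

Euler: V−E+F = 7−15+10 = 2.

facets=10 area=933.237


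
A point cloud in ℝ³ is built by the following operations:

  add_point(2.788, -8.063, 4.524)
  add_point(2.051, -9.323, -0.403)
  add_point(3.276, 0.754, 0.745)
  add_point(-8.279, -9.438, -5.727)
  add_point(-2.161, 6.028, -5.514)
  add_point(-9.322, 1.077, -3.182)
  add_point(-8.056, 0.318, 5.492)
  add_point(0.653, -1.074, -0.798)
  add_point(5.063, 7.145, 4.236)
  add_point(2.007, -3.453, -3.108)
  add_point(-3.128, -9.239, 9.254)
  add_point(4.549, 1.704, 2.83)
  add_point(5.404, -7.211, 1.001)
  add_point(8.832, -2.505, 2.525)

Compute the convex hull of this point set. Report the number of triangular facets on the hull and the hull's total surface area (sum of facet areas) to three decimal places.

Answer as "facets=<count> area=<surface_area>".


facets=18 area=820.392

11 of the 14 inputs are extreme points: [0, 1, 3, 4, 5, 6, 8, 9, 10, 12, 13].

Area of each hull facet:
  f1: (p8, p10, p13) → 80.1447
  f2: (p4, p3, p5) → 45.0041
  f3: (p4, p8, p13) → 63.9775
  f4: (p1, p10, p3) → 63.6700
  f5: (p6, p8, p10) → 84.4987
  f6: (p6, p3, p5) → 47.3870
  f7: (p6, p10, p3) → 80.9307
  f8: (p6, p4, p5) → 38.9424
  f9: (p6, p4, p8) → 78.3989
  f10: (p0, p10, p13) → 19.4826
  f11: (p0, p1, p10) → 17.6532
  f12: (p12, p0, p13) → 12.9018
  f13: (p12, p0, p1) → 8.9654
  f14: (p9, p4, p3) → 64.6694
  f15: (p9, p1, p3) → 36.8831
  f16: (p9, p12, p1) → 12.9124
  f17: (p9, p4, p13) → 44.3423
  f18: (p9, p12, p13) → 19.6276
Σ area = 820.392

Euler characteristic 11−27+18 = 2 ✓
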